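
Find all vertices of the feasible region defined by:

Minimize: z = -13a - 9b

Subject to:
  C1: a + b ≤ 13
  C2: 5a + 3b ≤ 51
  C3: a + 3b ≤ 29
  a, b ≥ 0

(0, 0), (10.2, 0), (6, 7), (5, 8), (0, 9.667)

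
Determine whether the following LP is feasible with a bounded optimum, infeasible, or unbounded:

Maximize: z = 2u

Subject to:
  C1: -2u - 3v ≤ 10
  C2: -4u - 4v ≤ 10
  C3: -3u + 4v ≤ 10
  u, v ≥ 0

Unbounded (objective can increase without bound)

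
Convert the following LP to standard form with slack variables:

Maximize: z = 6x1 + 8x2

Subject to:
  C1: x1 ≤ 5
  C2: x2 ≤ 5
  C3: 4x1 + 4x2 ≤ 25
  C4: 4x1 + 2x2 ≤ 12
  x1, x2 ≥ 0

max z = 6x1 + 8x2

s.t.
  x1 + s1 = 5
  x2 + s2 = 5
  4x1 + 4x2 + s3 = 25
  4x1 + 2x2 + s4 = 12
  x1, x2, s1, s2, s3, s4 ≥ 0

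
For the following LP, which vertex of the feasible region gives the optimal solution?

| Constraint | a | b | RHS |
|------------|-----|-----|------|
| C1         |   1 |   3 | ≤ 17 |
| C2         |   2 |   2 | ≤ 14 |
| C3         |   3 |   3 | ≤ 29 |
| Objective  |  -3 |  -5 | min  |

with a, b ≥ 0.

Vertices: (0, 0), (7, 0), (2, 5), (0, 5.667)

Evaluate the objective at each vertex of the feasible region:
  z(0, 0) = 0
  z(7, 0) = -21
  z(2, 5) = -31  ←
  z(0, 5.667) = -28.33
The minimum is at a = 2, b = 5.

(2, 5)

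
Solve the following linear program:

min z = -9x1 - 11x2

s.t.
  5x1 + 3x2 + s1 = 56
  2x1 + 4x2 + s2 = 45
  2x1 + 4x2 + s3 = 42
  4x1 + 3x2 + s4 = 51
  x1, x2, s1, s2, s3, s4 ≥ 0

Evaluate the objective at each vertex of the feasible region:
  z(0, 0) = 0
  z(11.2, 0) = -100.8
  z(7, 7) = -140  ←
  z(0, 10.5) = -115.5
The minimum is at x1 = 7, x2 = 7.

x1 = 7, x2 = 7, z = -140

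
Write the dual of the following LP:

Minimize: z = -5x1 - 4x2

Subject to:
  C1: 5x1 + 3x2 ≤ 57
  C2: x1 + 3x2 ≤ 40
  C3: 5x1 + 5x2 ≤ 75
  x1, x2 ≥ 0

Primal min cᵀx s.t. Ax ≤ b, x ≥ 0  →  Dual max −bᵀy s.t. Aᵀy ≥ −c, y ≥ 0.

Maximize: z = -57y1 - 40y2 - 75y3

Subject to:
  5y1 + y2 + 5y3 ≥ 5
  3y1 + 3y2 + 5y3 ≥ 4
  y1, y2, y3 ≥ 0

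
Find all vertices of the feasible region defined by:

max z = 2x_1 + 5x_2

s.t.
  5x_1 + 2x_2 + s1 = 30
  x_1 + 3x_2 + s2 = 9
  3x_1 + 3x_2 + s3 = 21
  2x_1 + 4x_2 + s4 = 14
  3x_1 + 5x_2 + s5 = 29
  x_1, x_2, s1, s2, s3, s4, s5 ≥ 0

(0, 0), (6, 0), (5.75, 0.625), (3, 2), (0, 3)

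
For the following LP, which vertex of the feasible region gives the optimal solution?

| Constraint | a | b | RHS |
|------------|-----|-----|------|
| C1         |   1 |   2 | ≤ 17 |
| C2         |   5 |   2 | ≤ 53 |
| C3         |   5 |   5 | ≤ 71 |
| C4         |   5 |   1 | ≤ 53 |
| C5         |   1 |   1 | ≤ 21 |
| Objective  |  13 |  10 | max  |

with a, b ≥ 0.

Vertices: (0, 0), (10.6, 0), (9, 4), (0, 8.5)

Evaluate the objective at each vertex of the feasible region:
  z(0, 0) = 0
  z(10.6, 0) = 137.8
  z(9, 4) = 157  ←
  z(0, 8.5) = 85
The maximum is at a = 9, b = 4.

(9, 4)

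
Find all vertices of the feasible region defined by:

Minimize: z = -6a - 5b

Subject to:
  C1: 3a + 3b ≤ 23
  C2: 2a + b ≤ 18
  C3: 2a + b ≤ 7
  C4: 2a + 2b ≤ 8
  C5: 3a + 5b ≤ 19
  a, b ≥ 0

(0, 0), (3.5, 0), (3, 1), (0.5, 3.5), (0, 3.8)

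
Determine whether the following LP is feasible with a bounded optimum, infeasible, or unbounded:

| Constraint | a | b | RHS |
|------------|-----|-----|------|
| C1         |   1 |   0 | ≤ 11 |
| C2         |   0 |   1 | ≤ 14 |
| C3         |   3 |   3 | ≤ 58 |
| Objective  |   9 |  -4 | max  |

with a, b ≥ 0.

Feasible with a bounded optimal solution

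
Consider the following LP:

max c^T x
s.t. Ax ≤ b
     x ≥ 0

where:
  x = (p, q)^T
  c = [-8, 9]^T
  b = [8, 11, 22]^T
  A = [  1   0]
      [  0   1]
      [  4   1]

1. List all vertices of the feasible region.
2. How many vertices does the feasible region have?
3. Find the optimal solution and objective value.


1. (0, 0), (5.5, 0), (2.75, 11), (0, 11)
2. 4
3. p = 0, q = 11, z = 99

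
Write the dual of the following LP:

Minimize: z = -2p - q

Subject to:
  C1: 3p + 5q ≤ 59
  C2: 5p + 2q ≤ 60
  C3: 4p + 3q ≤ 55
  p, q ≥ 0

Primal min cᵀx s.t. Ax ≤ b, x ≥ 0  →  Dual max −bᵀy s.t. Aᵀy ≥ −c, y ≥ 0.

Maximize: z = -59y1 - 60y2 - 55y3

Subject to:
  3y1 + 5y2 + 4y3 ≥ 2
  5y1 + 2y2 + 3y3 ≥ 1
  y1, y2, y3 ≥ 0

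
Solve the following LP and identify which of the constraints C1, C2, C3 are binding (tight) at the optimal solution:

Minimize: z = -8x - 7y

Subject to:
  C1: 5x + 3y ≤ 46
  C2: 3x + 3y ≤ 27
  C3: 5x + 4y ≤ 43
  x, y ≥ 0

At x = 7, y = 2, compute slack b - a·x for each constraint:
  C1: 46 − 41 = 5  (slack)
  C2: 27 − 27 = 0  (binding)
  C3: 43 − 43 = 0  (binding)

Optimal: x = 7, y = 2
Binding: C2, C3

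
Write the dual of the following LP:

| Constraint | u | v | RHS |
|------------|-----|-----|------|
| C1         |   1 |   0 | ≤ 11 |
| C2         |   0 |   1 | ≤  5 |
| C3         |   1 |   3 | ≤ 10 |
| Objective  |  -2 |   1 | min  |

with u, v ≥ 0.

Primal min cᵀx s.t. Ax ≤ b, x ≥ 0  →  Dual max −bᵀy s.t. Aᵀy ≥ −c, y ≥ 0.

Maximize: z = -11y1 - 5y2 - 10y3

Subject to:
  y1 + y3 ≥ 2
  y2 + 3y3 ≥ -1
  y1, y2, y3 ≥ 0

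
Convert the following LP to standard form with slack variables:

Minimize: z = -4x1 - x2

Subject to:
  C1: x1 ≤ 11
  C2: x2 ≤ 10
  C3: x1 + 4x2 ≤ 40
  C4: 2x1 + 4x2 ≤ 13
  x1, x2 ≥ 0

min z = -4x1 - x2

s.t.
  x1 + s1 = 11
  x2 + s2 = 10
  x1 + 4x2 + s3 = 40
  2x1 + 4x2 + s4 = 13
  x1, x2, s1, s2, s3, s4 ≥ 0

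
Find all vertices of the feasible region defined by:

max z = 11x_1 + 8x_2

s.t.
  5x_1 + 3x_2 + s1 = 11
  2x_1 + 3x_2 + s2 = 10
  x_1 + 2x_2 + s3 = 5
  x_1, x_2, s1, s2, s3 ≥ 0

(0, 0), (2.2, 0), (1, 2), (0, 2.5)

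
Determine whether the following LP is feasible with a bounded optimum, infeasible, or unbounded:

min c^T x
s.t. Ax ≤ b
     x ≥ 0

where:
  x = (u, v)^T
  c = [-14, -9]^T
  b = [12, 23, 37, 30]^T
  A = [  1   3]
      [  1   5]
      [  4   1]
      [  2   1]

Feasible with a bounded optimal solution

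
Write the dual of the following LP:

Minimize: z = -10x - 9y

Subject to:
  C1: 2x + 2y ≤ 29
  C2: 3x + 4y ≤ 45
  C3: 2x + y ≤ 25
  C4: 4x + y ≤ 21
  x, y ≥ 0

Primal min cᵀx s.t. Ax ≤ b, x ≥ 0  →  Dual max −bᵀy s.t. Aᵀy ≥ −c, y ≥ 0.

Maximize: z = -29y1 - 45y2 - 25y3 - 21y4

Subject to:
  2y1 + 3y2 + 2y3 + 4y4 ≥ 10
  2y1 + 4y2 + y3 + y4 ≥ 9
  y1, y2, y3, y4 ≥ 0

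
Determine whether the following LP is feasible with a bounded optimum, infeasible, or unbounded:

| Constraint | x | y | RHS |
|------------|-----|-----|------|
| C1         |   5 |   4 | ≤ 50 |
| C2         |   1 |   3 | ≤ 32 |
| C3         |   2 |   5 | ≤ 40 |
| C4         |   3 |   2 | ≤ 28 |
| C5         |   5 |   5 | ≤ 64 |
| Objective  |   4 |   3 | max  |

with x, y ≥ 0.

Feasible with a bounded optimal solution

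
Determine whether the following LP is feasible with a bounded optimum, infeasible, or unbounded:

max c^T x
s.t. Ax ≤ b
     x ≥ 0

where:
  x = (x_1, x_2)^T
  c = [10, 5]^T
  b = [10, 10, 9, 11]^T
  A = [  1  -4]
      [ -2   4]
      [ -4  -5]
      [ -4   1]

Unbounded (objective can increase without bound)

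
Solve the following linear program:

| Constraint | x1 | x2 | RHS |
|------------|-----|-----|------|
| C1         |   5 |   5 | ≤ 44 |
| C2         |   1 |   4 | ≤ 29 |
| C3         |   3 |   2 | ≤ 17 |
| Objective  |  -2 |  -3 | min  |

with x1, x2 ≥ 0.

Evaluate the objective at each vertex of the feasible region:
  z(0, 0) = 0
  z(5.667, 0) = -11.33
  z(1, 7) = -23  ←
  z(0, 7.25) = -21.75
The minimum is at x1 = 1, x2 = 7.

x1 = 1, x2 = 7, z = -23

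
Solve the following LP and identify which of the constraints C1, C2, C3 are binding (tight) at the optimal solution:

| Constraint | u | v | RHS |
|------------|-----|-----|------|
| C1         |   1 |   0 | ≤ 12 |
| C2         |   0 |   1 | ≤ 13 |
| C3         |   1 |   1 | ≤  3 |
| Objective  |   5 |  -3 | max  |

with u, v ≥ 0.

At u = 3, v = 0, compute slack b - a·x for each constraint:
  C1: 12 − 3 = 9  (slack)
  C2: 13 − 0 = 13  (slack)
  C3: 3 − 3 = 0  (binding)

Optimal: u = 3, v = 0
Binding: C3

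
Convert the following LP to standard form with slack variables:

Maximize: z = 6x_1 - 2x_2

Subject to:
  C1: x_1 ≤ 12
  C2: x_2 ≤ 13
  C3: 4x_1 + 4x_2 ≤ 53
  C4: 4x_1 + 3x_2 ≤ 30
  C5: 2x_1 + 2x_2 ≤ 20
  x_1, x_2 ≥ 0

max z = 6x_1 - 2x_2

s.t.
  x_1 + s1 = 12
  x_2 + s2 = 13
  4x_1 + 4x_2 + s3 = 53
  4x_1 + 3x_2 + s4 = 30
  2x_1 + 2x_2 + s5 = 20
  x_1, x_2, s1, s2, s3, s4, s5 ≥ 0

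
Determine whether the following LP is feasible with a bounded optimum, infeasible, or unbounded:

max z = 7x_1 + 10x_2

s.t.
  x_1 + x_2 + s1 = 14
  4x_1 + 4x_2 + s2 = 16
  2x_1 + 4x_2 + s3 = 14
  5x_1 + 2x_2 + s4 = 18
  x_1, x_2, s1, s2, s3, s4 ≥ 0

Feasible with a bounded optimal solution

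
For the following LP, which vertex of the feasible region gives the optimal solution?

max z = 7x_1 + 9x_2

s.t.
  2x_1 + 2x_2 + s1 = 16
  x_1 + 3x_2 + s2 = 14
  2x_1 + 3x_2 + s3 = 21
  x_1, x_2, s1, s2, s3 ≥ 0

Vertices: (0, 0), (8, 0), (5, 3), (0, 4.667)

Evaluate the objective at each vertex of the feasible region:
  z(0, 0) = 0
  z(8, 0) = 56
  z(5, 3) = 62  ←
  z(0, 4.667) = 42
The maximum is at x_1 = 5, x_2 = 3.

(5, 3)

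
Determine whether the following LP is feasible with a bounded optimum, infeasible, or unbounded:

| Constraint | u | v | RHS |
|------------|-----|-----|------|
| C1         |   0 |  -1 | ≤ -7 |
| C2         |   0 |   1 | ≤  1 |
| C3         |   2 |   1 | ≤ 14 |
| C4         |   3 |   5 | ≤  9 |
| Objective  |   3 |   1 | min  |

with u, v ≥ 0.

Infeasible (no feasible solution exists)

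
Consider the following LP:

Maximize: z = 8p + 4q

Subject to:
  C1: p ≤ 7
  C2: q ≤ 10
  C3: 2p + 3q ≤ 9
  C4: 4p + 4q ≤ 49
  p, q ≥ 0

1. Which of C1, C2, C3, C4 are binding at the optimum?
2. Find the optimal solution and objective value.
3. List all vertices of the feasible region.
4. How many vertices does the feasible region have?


1. C3
2. p = 4.5, q = 0, z = 36
3. (0, 0), (4.5, 0), (0, 3)
4. 3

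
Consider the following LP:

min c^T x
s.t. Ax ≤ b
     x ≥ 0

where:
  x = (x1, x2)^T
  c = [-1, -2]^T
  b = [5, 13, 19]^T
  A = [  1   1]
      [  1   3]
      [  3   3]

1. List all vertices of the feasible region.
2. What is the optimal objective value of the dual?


1. (0, 0), (5, 0), (1, 4), (0, 4.333)
2. -9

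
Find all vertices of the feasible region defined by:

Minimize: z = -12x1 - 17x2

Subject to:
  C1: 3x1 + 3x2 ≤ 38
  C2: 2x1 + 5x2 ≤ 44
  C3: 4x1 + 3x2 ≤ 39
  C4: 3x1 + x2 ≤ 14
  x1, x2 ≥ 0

(0, 0), (4.667, 0), (2, 8), (0, 8.8)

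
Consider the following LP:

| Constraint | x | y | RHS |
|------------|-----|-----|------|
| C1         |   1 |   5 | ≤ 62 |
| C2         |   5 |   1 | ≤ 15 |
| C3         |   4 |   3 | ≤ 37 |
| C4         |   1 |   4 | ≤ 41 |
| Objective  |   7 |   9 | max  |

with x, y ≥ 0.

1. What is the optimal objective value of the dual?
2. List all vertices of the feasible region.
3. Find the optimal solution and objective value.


1. 97
2. (0, 0), (3, 0), (1, 10), (0, 10.25)
3. x = 1, y = 10, z = 97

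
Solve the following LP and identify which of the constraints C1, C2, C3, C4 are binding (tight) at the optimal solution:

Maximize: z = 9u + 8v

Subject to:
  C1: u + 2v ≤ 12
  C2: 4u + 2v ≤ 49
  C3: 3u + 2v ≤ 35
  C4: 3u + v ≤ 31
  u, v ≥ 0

At u = 10, v = 1, compute slack b - a·x for each constraint:
  C1: 12 − 12 = 0  (binding)
  C2: 49 − 42 = 7  (slack)
  C3: 35 − 32 = 3  (slack)
  C4: 31 − 31 = 0  (binding)

Optimal: u = 10, v = 1
Binding: C1, C4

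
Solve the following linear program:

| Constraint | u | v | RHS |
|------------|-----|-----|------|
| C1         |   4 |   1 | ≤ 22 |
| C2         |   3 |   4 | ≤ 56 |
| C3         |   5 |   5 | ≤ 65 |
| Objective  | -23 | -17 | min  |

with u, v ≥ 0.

Evaluate the objective at each vertex of the feasible region:
  z(0, 0) = 0
  z(5.5, 0) = -126.5
  z(3, 10) = -239  ←
  z(0, 13) = -221
The minimum is at u = 3, v = 10.

u = 3, v = 10, z = -239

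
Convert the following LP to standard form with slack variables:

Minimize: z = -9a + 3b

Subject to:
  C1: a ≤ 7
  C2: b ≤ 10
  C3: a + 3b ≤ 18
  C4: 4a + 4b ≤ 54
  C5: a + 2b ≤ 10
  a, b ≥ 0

min z = -9a + 3b

s.t.
  a + s1 = 7
  b + s2 = 10
  a + 3b + s3 = 18
  4a + 4b + s4 = 54
  a + 2b + s5 = 10
  a, b, s1, s2, s3, s4, s5 ≥ 0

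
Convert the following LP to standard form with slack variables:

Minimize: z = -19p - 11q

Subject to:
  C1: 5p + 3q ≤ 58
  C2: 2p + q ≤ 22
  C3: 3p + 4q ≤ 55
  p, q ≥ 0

min z = -19p - 11q

s.t.
  5p + 3q + s1 = 58
  2p + q + s2 = 22
  3p + 4q + s3 = 55
  p, q, s1, s2, s3 ≥ 0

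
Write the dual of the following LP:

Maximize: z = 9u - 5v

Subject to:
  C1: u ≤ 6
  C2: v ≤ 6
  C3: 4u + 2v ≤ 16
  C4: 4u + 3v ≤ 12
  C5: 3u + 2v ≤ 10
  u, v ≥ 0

Primal max cᵀx s.t. Ax ≤ b, x ≥ 0  →  Dual min bᵀy s.t. Aᵀy ≥ c, y ≥ 0.

Minimize: z = 6y1 + 6y2 + 16y3 + 12y4 + 10y5

Subject to:
  y1 + 4y3 + 4y4 + 3y5 ≥ 9
  y2 + 2y3 + 3y4 + 2y5 ≥ -5
  y1, y2, y3, y4, y5 ≥ 0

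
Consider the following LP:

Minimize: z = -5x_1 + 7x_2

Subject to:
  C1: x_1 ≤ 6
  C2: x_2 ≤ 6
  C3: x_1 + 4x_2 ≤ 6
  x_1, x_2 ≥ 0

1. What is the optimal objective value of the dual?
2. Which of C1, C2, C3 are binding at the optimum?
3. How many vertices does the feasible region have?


1. -30
2. C1, C3
3. 3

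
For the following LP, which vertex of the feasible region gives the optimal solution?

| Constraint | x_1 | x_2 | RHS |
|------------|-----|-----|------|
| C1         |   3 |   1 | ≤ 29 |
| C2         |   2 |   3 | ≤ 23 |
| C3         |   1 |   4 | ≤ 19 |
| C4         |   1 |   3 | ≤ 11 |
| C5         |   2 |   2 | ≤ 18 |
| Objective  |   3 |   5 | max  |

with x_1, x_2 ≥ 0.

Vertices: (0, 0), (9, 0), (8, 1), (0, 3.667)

Evaluate the objective at each vertex of the feasible region:
  z(0, 0) = 0
  z(9, 0) = 27
  z(8, 1) = 29  ←
  z(0, 3.667) = 18.33
The maximum is at x_1 = 8, x_2 = 1.

(8, 1)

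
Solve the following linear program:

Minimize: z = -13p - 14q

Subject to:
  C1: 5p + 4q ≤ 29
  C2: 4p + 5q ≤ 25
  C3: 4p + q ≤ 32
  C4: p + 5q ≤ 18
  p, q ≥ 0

Evaluate the objective at each vertex of the feasible region:
  z(0, 0) = 0
  z(5.8, 0) = -75.4
  z(5, 1) = -79  ←
  z(2.333, 3.133) = -74.2
  z(0, 3.6) = -50.4
The minimum is at p = 5, q = 1.

p = 5, q = 1, z = -79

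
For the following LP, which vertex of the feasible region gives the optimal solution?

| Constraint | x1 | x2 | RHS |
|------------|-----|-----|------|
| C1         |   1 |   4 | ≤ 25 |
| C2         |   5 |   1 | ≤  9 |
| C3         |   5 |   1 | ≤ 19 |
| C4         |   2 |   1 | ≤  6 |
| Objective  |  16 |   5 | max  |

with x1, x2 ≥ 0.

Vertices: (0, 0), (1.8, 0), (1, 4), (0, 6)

Evaluate the objective at each vertex of the feasible region:
  z(0, 0) = 0
  z(1.8, 0) = 28.8
  z(1, 4) = 36  ←
  z(0, 6) = 30
The maximum is at x1 = 1, x2 = 4.

(1, 4)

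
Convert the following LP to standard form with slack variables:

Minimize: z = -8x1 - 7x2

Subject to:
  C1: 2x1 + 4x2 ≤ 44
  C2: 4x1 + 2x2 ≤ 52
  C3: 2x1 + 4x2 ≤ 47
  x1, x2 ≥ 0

min z = -8x1 - 7x2

s.t.
  2x1 + 4x2 + s1 = 44
  4x1 + 2x2 + s2 = 52
  2x1 + 4x2 + s3 = 47
  x1, x2, s1, s2, s3 ≥ 0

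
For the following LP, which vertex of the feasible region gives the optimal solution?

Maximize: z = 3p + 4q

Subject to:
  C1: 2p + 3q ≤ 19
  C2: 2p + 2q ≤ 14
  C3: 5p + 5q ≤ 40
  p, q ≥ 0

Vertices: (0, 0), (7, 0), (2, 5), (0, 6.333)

Evaluate the objective at each vertex of the feasible region:
  z(0, 0) = 0
  z(7, 0) = 21
  z(2, 5) = 26  ←
  z(0, 6.333) = 25.33
The maximum is at p = 2, q = 5.

(2, 5)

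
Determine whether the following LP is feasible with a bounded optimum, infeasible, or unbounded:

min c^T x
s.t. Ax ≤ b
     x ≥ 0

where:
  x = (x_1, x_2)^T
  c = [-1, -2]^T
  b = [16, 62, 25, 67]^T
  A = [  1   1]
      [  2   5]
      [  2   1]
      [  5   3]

Feasible with a bounded optimal solution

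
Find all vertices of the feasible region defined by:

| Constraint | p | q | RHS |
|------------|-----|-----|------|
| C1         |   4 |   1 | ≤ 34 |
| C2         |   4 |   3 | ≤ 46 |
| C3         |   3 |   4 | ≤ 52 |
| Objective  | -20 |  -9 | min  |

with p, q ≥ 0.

(0, 0), (8.5, 0), (7, 6), (4, 10), (0, 13)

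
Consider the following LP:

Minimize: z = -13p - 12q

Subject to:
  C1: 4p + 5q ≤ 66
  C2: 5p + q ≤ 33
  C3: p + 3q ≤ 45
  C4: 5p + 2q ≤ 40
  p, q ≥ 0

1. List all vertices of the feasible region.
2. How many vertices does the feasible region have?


1. (0, 0), (6.6, 0), (5.2, 7), (4, 10), (0, 13.2)
2. 5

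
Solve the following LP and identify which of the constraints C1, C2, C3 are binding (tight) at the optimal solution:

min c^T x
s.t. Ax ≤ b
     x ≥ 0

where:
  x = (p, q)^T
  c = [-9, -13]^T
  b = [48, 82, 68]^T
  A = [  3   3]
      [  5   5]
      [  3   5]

At p = 6, q = 10, compute slack b - a·x for each constraint:
  C1: 48 − 48 = 0  (binding)
  C2: 82 − 80 = 2  (slack)
  C3: 68 − 68 = 0  (binding)

Optimal: p = 6, q = 10
Binding: C1, C3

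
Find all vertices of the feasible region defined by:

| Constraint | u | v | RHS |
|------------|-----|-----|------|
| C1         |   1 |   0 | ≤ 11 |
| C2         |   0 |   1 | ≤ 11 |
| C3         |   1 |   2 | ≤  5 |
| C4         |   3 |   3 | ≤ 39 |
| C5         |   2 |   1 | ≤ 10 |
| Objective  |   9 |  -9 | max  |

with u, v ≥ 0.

(0, 0), (5, 0), (0, 2.5)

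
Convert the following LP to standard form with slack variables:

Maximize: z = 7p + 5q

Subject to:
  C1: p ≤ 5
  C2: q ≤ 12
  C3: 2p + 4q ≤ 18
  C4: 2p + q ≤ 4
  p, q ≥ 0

max z = 7p + 5q

s.t.
  p + s1 = 5
  q + s2 = 12
  2p + 4q + s3 = 18
  2p + q + s4 = 4
  p, q, s1, s2, s3, s4 ≥ 0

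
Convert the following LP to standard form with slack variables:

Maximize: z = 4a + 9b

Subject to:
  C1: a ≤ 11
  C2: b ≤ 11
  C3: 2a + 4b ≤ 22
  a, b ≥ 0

max z = 4a + 9b

s.t.
  a + s1 = 11
  b + s2 = 11
  2a + 4b + s3 = 22
  a, b, s1, s2, s3 ≥ 0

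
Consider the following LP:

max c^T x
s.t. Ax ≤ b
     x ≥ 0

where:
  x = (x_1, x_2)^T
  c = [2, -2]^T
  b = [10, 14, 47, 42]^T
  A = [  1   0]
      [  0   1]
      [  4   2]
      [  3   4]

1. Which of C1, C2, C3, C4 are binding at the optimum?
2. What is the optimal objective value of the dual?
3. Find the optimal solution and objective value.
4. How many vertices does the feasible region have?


1. C1
2. 20
3. x_1 = 10, x_2 = 0, z = 20
4. 4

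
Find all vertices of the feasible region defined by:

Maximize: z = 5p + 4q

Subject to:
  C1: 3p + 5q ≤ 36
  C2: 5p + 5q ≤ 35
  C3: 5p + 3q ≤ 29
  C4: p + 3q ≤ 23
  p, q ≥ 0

(0, 0), (5.8, 0), (4, 3), (0, 7)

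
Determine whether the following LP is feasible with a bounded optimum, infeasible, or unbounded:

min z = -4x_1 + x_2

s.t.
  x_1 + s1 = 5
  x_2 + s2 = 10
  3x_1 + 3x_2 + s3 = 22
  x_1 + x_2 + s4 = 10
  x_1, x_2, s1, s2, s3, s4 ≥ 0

Feasible with a bounded optimal solution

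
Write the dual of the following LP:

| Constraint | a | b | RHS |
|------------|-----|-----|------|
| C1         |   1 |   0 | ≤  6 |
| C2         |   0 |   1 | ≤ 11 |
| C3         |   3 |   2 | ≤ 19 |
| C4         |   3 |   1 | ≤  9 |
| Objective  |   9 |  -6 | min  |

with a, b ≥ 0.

Primal min cᵀx s.t. Ax ≤ b, x ≥ 0  →  Dual max −bᵀy s.t. Aᵀy ≥ −c, y ≥ 0.

Maximize: z = -6y1 - 11y2 - 19y3 - 9y4

Subject to:
  y1 + 3y3 + 3y4 ≥ -9
  y2 + 2y3 + y4 ≥ 6
  y1, y2, y3, y4 ≥ 0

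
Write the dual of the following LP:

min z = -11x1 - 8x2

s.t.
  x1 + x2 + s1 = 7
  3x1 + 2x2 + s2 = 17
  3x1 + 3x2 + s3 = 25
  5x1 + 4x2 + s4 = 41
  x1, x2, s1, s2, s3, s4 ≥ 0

Primal min cᵀx s.t. Ax ≤ b, x ≥ 0  →  Dual max −bᵀy s.t. Aᵀy ≥ −c, y ≥ 0.

Maximize: z = -7y1 - 17y2 - 25y3 - 41y4

Subject to:
  y1 + 3y2 + 3y3 + 5y4 ≥ 11
  y1 + 2y2 + 3y3 + 4y4 ≥ 8
  y1, y2, y3, y4 ≥ 0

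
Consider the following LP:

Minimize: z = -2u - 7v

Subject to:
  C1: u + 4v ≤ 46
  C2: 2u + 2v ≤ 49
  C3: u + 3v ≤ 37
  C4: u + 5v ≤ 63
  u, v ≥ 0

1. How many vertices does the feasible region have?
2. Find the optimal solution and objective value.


1. 5
2. u = 10, v = 9, z = -83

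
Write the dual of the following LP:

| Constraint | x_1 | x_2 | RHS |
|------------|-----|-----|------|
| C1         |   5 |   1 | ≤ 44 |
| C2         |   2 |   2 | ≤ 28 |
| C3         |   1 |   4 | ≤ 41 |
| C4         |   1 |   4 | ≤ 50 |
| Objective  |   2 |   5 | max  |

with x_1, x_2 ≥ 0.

Primal max cᵀx s.t. Ax ≤ b, x ≥ 0  →  Dual min bᵀy s.t. Aᵀy ≥ c, y ≥ 0.

Minimize: z = 44y1 + 28y2 + 41y3 + 50y4

Subject to:
  5y1 + 2y2 + y3 + y4 ≥ 2
  y1 + 2y2 + 4y3 + 4y4 ≥ 5
  y1, y2, y3, y4 ≥ 0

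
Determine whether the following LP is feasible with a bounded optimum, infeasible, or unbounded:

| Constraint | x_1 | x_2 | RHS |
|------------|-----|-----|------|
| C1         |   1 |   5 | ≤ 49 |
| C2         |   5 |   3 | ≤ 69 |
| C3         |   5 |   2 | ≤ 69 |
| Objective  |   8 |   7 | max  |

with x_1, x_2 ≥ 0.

Feasible with a bounded optimal solution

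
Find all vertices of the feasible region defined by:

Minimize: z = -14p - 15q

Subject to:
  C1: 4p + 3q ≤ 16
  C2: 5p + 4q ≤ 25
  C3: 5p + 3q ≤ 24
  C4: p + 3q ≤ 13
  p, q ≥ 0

(0, 0), (4, 0), (1, 4), (0, 4.333)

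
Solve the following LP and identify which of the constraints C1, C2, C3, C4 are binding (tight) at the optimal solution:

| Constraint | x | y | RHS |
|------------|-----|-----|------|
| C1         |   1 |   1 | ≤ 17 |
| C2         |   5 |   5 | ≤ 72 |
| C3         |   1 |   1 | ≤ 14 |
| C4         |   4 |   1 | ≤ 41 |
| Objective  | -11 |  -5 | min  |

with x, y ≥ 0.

At x = 9, y = 5, compute slack b - a·x for each constraint:
  C1: 17 − 14 = 3  (slack)
  C2: 72 − 70 = 2  (slack)
  C3: 14 − 14 = 0  (binding)
  C4: 41 − 41 = 0  (binding)

Optimal: x = 9, y = 5
Binding: C3, C4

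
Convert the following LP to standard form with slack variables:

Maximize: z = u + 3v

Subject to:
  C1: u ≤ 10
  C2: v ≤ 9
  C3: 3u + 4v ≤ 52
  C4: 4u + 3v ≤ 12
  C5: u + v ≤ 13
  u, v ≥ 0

max z = u + 3v

s.t.
  u + s1 = 10
  v + s2 = 9
  3u + 4v + s3 = 52
  4u + 3v + s4 = 12
  u + v + s5 = 13
  u, v, s1, s2, s3, s4, s5 ≥ 0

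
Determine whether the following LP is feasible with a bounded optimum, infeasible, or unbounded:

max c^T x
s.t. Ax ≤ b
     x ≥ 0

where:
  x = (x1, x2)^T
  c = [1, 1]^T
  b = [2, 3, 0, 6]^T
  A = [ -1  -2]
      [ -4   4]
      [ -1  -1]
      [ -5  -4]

Unbounded (objective can increase without bound)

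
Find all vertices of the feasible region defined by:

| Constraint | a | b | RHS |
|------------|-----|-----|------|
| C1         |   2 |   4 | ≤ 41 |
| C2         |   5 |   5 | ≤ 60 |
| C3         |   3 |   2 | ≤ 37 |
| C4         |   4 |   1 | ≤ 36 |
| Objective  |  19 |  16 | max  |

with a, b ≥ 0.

(0, 0), (9, 0), (8, 4), (3.5, 8.5), (0, 10.25)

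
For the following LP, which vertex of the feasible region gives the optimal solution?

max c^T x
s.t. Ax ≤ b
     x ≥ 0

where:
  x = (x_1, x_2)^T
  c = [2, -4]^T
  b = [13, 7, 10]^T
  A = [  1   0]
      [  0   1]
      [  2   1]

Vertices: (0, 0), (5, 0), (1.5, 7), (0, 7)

Evaluate the objective at each vertex of the feasible region:
  z(0, 0) = 0
  z(5, 0) = 10  ←
  z(1.5, 7) = -25
  z(0, 7) = -28
The maximum is at x_1 = 5, x_2 = 0.

(5, 0)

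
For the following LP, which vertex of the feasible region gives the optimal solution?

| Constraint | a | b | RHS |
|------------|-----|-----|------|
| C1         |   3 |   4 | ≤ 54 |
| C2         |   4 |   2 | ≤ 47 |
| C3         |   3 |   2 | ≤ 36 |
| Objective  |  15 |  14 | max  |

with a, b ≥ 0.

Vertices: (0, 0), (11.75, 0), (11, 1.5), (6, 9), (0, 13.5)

Evaluate the objective at each vertex of the feasible region:
  z(0, 0) = 0
  z(11.75, 0) = 176.2
  z(11, 1.5) = 186
  z(6, 9) = 216  ←
  z(0, 13.5) = 189
The maximum is at a = 6, b = 9.

(6, 9)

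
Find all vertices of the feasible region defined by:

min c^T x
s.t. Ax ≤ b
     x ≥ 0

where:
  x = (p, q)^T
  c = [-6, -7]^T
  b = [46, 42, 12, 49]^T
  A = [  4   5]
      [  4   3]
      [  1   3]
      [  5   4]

(0, 0), (9.8, 0), (9, 1), (0, 4)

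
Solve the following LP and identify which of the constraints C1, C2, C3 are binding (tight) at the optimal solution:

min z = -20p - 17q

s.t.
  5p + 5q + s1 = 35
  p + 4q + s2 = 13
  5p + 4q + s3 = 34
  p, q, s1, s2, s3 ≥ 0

At p = 6, q = 1, compute slack b - a·x for each constraint:
  C1: 35 − 35 = 0  (binding)
  C2: 13 − 10 = 3  (slack)
  C3: 34 − 34 = 0  (binding)

Optimal: p = 6, q = 1
Binding: C1, C3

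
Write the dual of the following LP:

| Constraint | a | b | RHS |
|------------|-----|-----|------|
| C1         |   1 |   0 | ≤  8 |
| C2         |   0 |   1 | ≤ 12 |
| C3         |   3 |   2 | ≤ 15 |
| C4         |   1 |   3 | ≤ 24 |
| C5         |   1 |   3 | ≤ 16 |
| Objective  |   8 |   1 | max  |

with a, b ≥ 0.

Primal max cᵀx s.t. Ax ≤ b, x ≥ 0  →  Dual min bᵀy s.t. Aᵀy ≥ c, y ≥ 0.

Minimize: z = 8y1 + 12y2 + 15y3 + 24y4 + 16y5

Subject to:
  y1 + 3y3 + y4 + y5 ≥ 8
  y2 + 2y3 + 3y4 + 3y5 ≥ 1
  y1, y2, y3, y4, y5 ≥ 0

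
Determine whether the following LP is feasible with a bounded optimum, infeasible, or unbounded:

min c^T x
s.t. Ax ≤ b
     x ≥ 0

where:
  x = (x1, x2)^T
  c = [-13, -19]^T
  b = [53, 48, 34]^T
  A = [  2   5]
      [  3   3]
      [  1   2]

Feasible with a bounded optimal solution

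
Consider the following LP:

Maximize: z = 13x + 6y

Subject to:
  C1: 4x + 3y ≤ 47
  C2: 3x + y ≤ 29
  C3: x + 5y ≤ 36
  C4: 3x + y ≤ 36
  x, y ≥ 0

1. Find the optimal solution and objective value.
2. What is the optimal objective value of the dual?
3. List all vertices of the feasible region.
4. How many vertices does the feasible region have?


1. x = 8, y = 5, z = 134
2. 134
3. (0, 0), (9.667, 0), (8, 5), (7.471, 5.706), (0, 7.2)
4. 5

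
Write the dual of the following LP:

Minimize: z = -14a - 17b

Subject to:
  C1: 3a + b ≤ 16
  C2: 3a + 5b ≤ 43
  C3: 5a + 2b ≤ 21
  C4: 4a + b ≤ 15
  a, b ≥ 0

Primal min cᵀx s.t. Ax ≤ b, x ≥ 0  →  Dual max −bᵀy s.t. Aᵀy ≥ −c, y ≥ 0.

Maximize: z = -16y1 - 43y2 - 21y3 - 15y4

Subject to:
  3y1 + 3y2 + 5y3 + 4y4 ≥ 14
  y1 + 5y2 + 2y3 + y4 ≥ 17
  y1, y2, y3, y4 ≥ 0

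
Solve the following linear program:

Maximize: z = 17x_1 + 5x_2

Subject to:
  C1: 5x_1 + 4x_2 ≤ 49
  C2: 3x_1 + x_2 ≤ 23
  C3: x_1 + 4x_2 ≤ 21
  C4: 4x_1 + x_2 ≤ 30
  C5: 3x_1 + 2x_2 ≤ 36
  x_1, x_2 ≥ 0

Evaluate the objective at each vertex of the feasible region:
  z(0, 0) = 0
  z(7.5, 0) = 127.5
  z(7, 2) = 129  ←
  z(6.455, 3.636) = 127.9
  z(0, 5.25) = 26.25
The maximum is at x_1 = 7, x_2 = 2.

x_1 = 7, x_2 = 2, z = 129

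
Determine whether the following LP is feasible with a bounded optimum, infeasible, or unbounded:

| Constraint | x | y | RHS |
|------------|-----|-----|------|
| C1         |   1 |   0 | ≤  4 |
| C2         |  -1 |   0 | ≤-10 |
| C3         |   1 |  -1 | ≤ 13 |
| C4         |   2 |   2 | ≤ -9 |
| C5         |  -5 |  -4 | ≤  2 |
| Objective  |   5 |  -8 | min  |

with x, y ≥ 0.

Infeasible (no feasible solution exists)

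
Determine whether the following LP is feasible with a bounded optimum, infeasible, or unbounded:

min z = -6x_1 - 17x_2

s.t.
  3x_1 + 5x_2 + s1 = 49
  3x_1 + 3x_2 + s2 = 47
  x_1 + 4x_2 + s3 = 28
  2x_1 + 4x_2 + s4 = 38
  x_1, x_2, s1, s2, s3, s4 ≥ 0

Feasible with a bounded optimal solution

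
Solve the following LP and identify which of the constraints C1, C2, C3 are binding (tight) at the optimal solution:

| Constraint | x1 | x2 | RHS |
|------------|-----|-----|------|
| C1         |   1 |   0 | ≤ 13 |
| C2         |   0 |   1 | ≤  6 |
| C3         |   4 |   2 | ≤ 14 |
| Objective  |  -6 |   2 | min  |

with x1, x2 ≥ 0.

At x1 = 3.5, x2 = 0, compute slack b - a·x for each constraint:
  C1: 13 − 3.5 = 9.5  (slack)
  C2: 6 − 0 = 6  (slack)
  C3: 14 − 14 = 0  (binding)

Optimal: x1 = 3.5, x2 = 0
Binding: C3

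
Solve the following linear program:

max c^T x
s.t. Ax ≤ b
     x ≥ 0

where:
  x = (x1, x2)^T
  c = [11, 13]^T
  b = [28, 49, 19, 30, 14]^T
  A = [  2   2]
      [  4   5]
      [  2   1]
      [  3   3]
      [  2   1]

Evaluate the objective at each vertex of the feasible region:
  z(0, 0) = 0
  z(7, 0) = 77
  z(4, 6) = 122
  z(1, 9) = 128  ←
  z(0, 9.8) = 127.4
The maximum is at x1 = 1, x2 = 9.

x1 = 1, x2 = 9, z = 128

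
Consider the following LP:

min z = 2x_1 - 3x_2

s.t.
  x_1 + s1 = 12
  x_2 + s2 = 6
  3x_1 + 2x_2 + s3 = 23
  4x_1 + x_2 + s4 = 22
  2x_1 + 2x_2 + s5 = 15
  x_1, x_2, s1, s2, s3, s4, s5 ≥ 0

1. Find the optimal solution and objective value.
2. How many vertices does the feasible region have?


1. x_1 = 0, x_2 = 6, z = -18
2. 5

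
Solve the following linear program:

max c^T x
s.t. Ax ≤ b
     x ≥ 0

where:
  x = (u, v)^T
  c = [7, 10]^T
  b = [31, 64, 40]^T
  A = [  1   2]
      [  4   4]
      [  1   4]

Evaluate the objective at each vertex of the feasible region:
  z(0, 0) = 0
  z(16, 0) = 112
  z(8, 8) = 136  ←
  z(0, 10) = 100
The maximum is at u = 8, v = 8.

u = 8, v = 8, z = 136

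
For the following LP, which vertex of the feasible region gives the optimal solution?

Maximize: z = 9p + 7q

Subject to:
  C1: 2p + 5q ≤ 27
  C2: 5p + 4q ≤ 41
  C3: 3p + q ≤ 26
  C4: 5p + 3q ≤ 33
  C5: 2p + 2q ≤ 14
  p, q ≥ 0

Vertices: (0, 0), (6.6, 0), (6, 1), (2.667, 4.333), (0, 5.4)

Evaluate the objective at each vertex of the feasible region:
  z(0, 0) = 0
  z(6.6, 0) = 59.4
  z(6, 1) = 61  ←
  z(2.667, 4.333) = 54.33
  z(0, 5.4) = 37.8
The maximum is at p = 6, q = 1.

(6, 1)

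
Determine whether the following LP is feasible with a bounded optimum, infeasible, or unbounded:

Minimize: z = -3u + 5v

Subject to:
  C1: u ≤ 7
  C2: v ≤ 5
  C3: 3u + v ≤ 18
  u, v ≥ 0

Feasible with a bounded optimal solution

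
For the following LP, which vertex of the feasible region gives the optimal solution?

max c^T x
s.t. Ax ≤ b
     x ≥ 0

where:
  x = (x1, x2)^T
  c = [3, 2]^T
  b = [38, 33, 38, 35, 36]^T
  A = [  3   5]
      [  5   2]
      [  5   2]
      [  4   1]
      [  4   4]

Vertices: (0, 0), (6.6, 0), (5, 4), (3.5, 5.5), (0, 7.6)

Evaluate the objective at each vertex of the feasible region:
  z(0, 0) = 0
  z(6.6, 0) = 19.8
  z(5, 4) = 23  ←
  z(3.5, 5.5) = 21.5
  z(0, 7.6) = 15.2
The maximum is at x1 = 5, x2 = 4.

(5, 4)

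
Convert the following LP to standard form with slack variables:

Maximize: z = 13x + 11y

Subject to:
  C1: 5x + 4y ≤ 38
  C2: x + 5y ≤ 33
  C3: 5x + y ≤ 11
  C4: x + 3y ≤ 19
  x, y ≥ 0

max z = 13x + 11y

s.t.
  5x + 4y + s1 = 38
  x + 5y + s2 = 33
  5x + y + s3 = 11
  x + 3y + s4 = 19
  x, y, s1, s2, s3, s4 ≥ 0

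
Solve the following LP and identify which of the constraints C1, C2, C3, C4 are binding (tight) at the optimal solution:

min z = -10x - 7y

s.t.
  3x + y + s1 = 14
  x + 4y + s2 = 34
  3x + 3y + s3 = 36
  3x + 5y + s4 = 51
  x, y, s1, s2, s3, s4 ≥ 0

At x = 2, y = 8, compute slack b - a·x for each constraint:
  C1: 14 − 14 = 0  (binding)
  C2: 34 − 34 = 0  (binding)
  C3: 36 − 30 = 6  (slack)
  C4: 51 − 46 = 5  (slack)

Optimal: x = 2, y = 8
Binding: C1, C2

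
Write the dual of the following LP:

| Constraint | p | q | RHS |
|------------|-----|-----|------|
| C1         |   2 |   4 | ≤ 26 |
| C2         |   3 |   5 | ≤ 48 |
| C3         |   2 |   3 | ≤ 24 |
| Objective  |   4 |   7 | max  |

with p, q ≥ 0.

Primal max cᵀx s.t. Ax ≤ b, x ≥ 0  →  Dual min bᵀy s.t. Aᵀy ≥ c, y ≥ 0.

Minimize: z = 26y1 + 48y2 + 24y3

Subject to:
  2y1 + 3y2 + 2y3 ≥ 4
  4y1 + 5y2 + 3y3 ≥ 7
  y1, y2, y3 ≥ 0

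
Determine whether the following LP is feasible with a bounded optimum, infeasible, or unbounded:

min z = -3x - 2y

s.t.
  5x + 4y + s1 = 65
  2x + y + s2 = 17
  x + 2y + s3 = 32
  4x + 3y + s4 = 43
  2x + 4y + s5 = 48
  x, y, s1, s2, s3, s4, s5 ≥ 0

Feasible with a bounded optimal solution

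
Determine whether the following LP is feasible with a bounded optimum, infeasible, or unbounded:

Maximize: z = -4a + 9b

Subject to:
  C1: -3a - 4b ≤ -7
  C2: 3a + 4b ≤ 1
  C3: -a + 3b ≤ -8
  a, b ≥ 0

Infeasible (no feasible solution exists)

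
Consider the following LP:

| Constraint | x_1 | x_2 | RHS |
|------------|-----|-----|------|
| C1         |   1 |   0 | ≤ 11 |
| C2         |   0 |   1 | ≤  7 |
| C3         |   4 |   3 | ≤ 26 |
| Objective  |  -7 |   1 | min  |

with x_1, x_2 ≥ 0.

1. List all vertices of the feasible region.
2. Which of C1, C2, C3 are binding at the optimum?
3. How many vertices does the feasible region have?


1. (0, 0), (6.5, 0), (1.25, 7), (0, 7)
2. C3
3. 4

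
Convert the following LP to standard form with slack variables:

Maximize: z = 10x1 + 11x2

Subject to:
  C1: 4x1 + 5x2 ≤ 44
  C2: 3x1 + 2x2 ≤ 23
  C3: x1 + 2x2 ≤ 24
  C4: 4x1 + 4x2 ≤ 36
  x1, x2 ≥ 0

max z = 10x1 + 11x2

s.t.
  4x1 + 5x2 + s1 = 44
  3x1 + 2x2 + s2 = 23
  x1 + 2x2 + s3 = 24
  4x1 + 4x2 + s4 = 36
  x1, x2, s1, s2, s3, s4 ≥ 0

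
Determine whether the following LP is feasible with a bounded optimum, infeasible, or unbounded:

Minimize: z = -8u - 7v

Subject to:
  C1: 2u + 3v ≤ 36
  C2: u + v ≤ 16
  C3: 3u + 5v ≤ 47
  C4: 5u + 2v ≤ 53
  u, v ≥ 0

Feasible with a bounded optimal solution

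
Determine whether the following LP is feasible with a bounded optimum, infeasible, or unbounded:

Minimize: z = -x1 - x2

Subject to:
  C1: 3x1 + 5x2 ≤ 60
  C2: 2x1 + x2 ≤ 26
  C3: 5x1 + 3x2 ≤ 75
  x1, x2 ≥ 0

Feasible with a bounded optimal solution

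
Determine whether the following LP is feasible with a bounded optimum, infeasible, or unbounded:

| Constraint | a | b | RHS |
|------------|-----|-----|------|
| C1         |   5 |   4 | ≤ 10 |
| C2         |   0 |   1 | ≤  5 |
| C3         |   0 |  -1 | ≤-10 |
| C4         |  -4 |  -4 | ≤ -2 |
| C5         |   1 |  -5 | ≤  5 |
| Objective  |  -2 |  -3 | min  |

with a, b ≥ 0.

Infeasible (no feasible solution exists)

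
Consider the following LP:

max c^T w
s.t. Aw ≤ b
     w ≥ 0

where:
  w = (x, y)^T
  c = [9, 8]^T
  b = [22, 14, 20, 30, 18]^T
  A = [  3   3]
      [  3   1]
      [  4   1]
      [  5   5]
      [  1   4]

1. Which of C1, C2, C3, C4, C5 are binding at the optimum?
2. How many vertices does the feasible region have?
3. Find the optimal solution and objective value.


1. C2, C4
2. 5
3. x = 4, y = 2, z = 52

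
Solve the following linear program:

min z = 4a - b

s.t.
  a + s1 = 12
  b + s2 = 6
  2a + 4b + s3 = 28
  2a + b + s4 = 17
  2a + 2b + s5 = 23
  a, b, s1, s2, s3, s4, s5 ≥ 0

Evaluate the objective at each vertex of the feasible region:
  z(0, 0) = 0
  z(8.5, 0) = 34
  z(6.667, 3.667) = 23
  z(2, 6) = 2
  z(0, 6) = -6  ←
The minimum is at a = 0, b = 6.

a = 0, b = 6, z = -6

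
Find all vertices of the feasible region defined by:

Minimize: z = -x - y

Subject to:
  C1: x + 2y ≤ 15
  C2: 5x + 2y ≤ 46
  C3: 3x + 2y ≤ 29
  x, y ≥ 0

(0, 0), (9.2, 0), (8.5, 1.75), (7, 4), (0, 7.5)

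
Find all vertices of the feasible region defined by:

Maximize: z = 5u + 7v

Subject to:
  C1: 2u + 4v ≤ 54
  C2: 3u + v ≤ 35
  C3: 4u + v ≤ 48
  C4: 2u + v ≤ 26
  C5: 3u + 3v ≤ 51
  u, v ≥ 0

(0, 0), (11.67, 0), (9, 8), (7, 10), (0, 13.5)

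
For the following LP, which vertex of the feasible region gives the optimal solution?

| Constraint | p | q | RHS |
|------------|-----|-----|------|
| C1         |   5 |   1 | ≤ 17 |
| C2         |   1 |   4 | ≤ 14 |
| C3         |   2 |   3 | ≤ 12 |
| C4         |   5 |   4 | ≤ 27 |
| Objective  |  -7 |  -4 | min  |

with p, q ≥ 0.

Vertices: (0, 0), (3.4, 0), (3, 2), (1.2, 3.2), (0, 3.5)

Evaluate the objective at each vertex of the feasible region:
  z(0, 0) = 0
  z(3.4, 0) = -23.8
  z(3, 2) = -29  ←
  z(1.2, 3.2) = -21.2
  z(0, 3.5) = -14
The minimum is at p = 3, q = 2.

(3, 2)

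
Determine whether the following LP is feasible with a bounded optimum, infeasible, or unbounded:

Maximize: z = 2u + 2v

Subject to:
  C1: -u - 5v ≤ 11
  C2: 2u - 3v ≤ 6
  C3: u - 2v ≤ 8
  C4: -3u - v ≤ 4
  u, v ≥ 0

Unbounded (objective can increase without bound)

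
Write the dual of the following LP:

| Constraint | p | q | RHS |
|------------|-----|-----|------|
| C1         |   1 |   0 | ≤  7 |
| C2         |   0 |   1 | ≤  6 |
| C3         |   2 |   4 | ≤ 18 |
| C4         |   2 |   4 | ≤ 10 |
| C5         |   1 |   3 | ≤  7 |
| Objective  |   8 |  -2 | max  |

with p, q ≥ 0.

Primal max cᵀx s.t. Ax ≤ b, x ≥ 0  →  Dual min bᵀy s.t. Aᵀy ≥ c, y ≥ 0.

Minimize: z = 7y1 + 6y2 + 18y3 + 10y4 + 7y5

Subject to:
  y1 + 2y3 + 2y4 + y5 ≥ 8
  y2 + 4y3 + 4y4 + 3y5 ≥ -2
  y1, y2, y3, y4, y5 ≥ 0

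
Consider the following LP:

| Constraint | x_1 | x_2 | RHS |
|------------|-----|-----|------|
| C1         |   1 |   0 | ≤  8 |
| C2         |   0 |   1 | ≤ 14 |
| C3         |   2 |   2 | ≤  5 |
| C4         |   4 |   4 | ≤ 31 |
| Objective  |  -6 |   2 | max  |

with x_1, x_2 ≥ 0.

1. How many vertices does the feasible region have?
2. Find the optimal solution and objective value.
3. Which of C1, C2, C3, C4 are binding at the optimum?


1. 3
2. x_1 = 0, x_2 = 2.5, z = 5
3. C3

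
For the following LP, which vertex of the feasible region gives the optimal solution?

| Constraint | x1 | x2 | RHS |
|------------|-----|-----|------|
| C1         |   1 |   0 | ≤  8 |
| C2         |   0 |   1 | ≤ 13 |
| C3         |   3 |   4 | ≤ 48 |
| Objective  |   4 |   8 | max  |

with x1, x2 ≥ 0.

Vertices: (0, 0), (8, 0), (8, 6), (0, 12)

Evaluate the objective at each vertex of the feasible region:
  z(0, 0) = 0
  z(8, 0) = 32
  z(8, 6) = 80
  z(0, 12) = 96  ←
The maximum is at x1 = 0, x2 = 12.

(0, 12)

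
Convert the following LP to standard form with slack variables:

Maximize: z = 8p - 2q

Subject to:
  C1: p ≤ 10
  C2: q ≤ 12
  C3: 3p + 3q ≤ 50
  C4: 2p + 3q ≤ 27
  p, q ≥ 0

max z = 8p - 2q

s.t.
  p + s1 = 10
  q + s2 = 12
  3p + 3q + s3 = 50
  2p + 3q + s4 = 27
  p, q, s1, s2, s3, s4 ≥ 0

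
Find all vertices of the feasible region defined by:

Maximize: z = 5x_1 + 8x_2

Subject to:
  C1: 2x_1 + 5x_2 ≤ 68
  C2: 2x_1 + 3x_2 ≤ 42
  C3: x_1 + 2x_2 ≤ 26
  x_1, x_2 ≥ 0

(0, 0), (21, 0), (6, 10), (0, 13)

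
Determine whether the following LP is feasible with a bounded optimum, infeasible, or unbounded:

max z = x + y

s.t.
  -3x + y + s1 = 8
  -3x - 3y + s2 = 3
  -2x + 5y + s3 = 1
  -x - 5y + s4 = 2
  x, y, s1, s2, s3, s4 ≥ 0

Unbounded (objective can increase without bound)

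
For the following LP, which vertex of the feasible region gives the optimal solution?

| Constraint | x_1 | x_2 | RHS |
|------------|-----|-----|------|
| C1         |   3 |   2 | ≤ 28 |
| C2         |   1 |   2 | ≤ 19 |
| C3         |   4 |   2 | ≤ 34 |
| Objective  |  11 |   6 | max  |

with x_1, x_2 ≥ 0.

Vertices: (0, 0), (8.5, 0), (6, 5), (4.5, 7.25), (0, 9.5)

Evaluate the objective at each vertex of the feasible region:
  z(0, 0) = 0
  z(8.5, 0) = 93.5
  z(6, 5) = 96  ←
  z(4.5, 7.25) = 93
  z(0, 9.5) = 57
The maximum is at x_1 = 6, x_2 = 5.

(6, 5)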